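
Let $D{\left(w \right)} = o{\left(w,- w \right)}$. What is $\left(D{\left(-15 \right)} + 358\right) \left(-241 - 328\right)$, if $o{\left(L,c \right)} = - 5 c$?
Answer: $-161027$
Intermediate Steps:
$D{\left(w \right)} = 5 w$ ($D{\left(w \right)} = - 5 \left(- w\right) = 5 w$)
$\left(D{\left(-15 \right)} + 358\right) \left(-241 - 328\right) = \left(5 \left(-15\right) + 358\right) \left(-241 - 328\right) = \left(-75 + 358\right) \left(-569\right) = 283 \left(-569\right) = -161027$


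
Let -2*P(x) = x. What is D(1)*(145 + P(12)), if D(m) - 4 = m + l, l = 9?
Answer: 1946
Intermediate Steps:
P(x) = -x/2
D(m) = 13 + m (D(m) = 4 + (m + 9) = 4 + (9 + m) = 13 + m)
D(1)*(145 + P(12)) = (13 + 1)*(145 - ½*12) = 14*(145 - 6) = 14*139 = 1946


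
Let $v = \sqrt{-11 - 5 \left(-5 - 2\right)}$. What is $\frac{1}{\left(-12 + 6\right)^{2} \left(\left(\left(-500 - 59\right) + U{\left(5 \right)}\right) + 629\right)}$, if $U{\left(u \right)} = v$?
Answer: $\frac{35}{87768} - \frac{\sqrt{6}}{87768} \approx 0.00037087$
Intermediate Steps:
$v = 2 \sqrt{6}$ ($v = \sqrt{-11 - -35} = \sqrt{-11 + 35} = \sqrt{24} = 2 \sqrt{6} \approx 4.899$)
$U{\left(u \right)} = 2 \sqrt{6}$
$\frac{1}{\left(-12 + 6\right)^{2} \left(\left(\left(-500 - 59\right) + U{\left(5 \right)}\right) + 629\right)} = \frac{1}{\left(-12 + 6\right)^{2} \left(\left(\left(-500 - 59\right) + 2 \sqrt{6}\right) + 629\right)} = \frac{1}{\left(-6\right)^{2} \left(\left(-559 + 2 \sqrt{6}\right) + 629\right)} = \frac{1}{36 \left(70 + 2 \sqrt{6}\right)} = \frac{1}{2520 + 72 \sqrt{6}}$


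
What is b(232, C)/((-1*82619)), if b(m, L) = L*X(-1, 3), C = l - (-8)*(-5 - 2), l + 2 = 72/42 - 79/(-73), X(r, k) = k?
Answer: 84627/42218309 ≈ 0.0020045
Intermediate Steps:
l = 407/511 (l = -2 + (72/42 - 79/(-73)) = -2 + (72*(1/42) - 79*(-1/73)) = -2 + (12/7 + 79/73) = -2 + 1429/511 = 407/511 ≈ 0.79648)
C = -28209/511 (C = 407/511 - (-8)*(-5 - 2) = 407/511 - (-8)*(-7) = 407/511 - 1*56 = 407/511 - 56 = -28209/511 ≈ -55.203)
b(m, L) = 3*L (b(m, L) = L*3 = 3*L)
b(232, C)/((-1*82619)) = (3*(-28209/511))/((-1*82619)) = -84627/511/(-82619) = -84627/511*(-1/82619) = 84627/42218309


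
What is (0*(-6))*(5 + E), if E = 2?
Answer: 0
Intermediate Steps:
(0*(-6))*(5 + E) = (0*(-6))*(5 + 2) = 0*7 = 0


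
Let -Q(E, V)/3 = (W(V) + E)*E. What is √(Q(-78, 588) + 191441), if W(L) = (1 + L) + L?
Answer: √448607 ≈ 669.78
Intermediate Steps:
W(L) = 1 + 2*L
Q(E, V) = -3*E*(1 + E + 2*V) (Q(E, V) = -3*((1 + 2*V) + E)*E = -3*(1 + E + 2*V)*E = -3*E*(1 + E + 2*V))
√(Q(-78, 588) + 191441) = √(-3*(-78)*(1 - 78 + 2*588) + 191441) = √(-3*(-78)*(1 - 78 + 1176) + 191441) = √(-3*(-78)*1099 + 191441) = √(257166 + 191441) = √448607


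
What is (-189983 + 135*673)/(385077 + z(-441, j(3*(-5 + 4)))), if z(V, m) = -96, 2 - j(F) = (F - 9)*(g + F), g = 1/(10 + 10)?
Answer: -99128/384981 ≈ -0.25749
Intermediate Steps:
g = 1/20 ≈ 0.050000
j(F) = 2 - (-9 + F)*(1/20 + F) (j(F) = 2 - (F - 9)*(1/20 + F) = 2 - (-9 + F)*(1/20 + F))
(-189983 + 135*673)/(385077 + z(-441, j(3*(-5 + 4)))) = (-189983 + 135*673)/(385077 - 96) = (-189983 + 90855)/384981 = -99128*1/384981 = -99128/384981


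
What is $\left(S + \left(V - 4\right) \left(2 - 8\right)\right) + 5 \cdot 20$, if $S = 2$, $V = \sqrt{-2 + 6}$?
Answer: $114$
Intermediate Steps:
$V = 2$ ($V = \sqrt{4} = 2$)
$\left(S + \left(V - 4\right) \left(2 - 8\right)\right) + 5 \cdot 20 = \left(2 + \left(2 - 4\right) \left(2 - 8\right)\right) + 5 \cdot 20 = \left(2 - -12\right) + 100 = \left(2 + 12\right) + 100 = 14 + 100 = 114$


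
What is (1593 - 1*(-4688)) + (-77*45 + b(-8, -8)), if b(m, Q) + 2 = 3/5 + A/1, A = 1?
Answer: 14078/5 ≈ 2815.6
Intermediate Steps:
b(m, Q) = -2/5 (b(m, Q) = -2 + (3/5 + 1/1) = -2 + (3*(1/5) + 1*1) = -2 + (3/5 + 1) = -2 + 8/5 = -2/5)
(1593 - 1*(-4688)) + (-77*45 + b(-8, -8)) = (1593 - 1*(-4688)) + (-77*45 - 2/5) = (1593 + 4688) + (-3465 - 2/5) = 6281 - 17327/5 = 14078/5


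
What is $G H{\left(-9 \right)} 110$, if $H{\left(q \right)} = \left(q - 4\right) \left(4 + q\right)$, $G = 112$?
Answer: $800800$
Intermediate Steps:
$H{\left(q \right)} = \left(-4 + q\right) \left(4 + q\right)$
$G H{\left(-9 \right)} 110 = 112 \left(-16 + \left(-9\right)^{2}\right) 110 = 112 \left(-16 + 81\right) 110 = 112 \cdot 65 \cdot 110 = 7280 \cdot 110 = 800800$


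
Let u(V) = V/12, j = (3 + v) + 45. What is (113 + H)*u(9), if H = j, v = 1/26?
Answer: 12561/104 ≈ 120.78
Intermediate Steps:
v = 1/26 ≈ 0.038462
j = 1249/26 (j = (3 + 1/26) + 45 = 79/26 + 45 = 1249/26 ≈ 48.038)
H = 1249/26 ≈ 48.038
u(V) = V/12 (u(V) = V*(1/12) = V/12)
(113 + H)*u(9) = (113 + 1249/26)*((1/12)*9) = (4187/26)*(¾) = 12561/104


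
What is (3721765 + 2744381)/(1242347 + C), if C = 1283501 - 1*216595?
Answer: 2155382/769751 ≈ 2.8001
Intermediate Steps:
C = 1066906 (C = 1283501 - 216595 = 1066906)
(3721765 + 2744381)/(1242347 + C) = (3721765 + 2744381)/(1242347 + 1066906) = 6466146/2309253 = 6466146*(1/2309253) = 2155382/769751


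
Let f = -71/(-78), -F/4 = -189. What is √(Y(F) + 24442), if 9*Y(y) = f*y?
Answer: 2*√1035905/13 ≈ 156.58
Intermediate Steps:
F = 756 (F = -4*(-189) = 756)
f = 71/78 (f = -71*(-1/78) = 71/78 ≈ 0.91026)
Y(y) = 71*y/702 (Y(y) = (71*y/78)/9 = 71*y/702)
√(Y(F) + 24442) = √((71/702)*756 + 24442) = √(994/13 + 24442) = √(318740/13) = 2*√1035905/13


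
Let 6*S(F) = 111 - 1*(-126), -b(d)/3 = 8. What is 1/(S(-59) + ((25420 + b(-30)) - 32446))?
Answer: -2/14021 ≈ -0.00014264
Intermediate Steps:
b(d) = -24 (b(d) = -3*8 = -24)
S(F) = 79/2 (S(F) = (111 - 1*(-126))/6 = (111 + 126)/6 = (⅙)*237 = 79/2)
1/(S(-59) + ((25420 + b(-30)) - 32446)) = 1/(79/2 + ((25420 - 24) - 32446)) = 1/(79/2 + (25396 - 32446)) = 1/(79/2 - 7050) = 1/(-14021/2) = -2/14021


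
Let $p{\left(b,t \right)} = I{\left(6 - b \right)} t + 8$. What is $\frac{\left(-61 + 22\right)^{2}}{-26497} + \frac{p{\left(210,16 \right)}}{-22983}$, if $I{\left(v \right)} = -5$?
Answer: $- \frac{11016453}{202993517} \approx -0.05427$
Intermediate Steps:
$p{\left(b,t \right)} = 8 - 5 t$ ($p{\left(b,t \right)} = - 5 t + 8 = 8 - 5 t$)
$\frac{\left(-61 + 22\right)^{2}}{-26497} + \frac{p{\left(210,16 \right)}}{-22983} = \frac{\left(-61 + 22\right)^{2}}{-26497} + \frac{8 - 80}{-22983} = \left(-39\right)^{2} \left(- \frac{1}{26497}\right) + \left(8 - 80\right) \left(- \frac{1}{22983}\right) = 1521 \left(- \frac{1}{26497}\right) - - \frac{24}{7661} = - \frac{1521}{26497} + \frac{24}{7661} = - \frac{11016453}{202993517}$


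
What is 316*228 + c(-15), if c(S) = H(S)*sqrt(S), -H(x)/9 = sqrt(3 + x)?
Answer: 72048 + 54*sqrt(5) ≈ 72169.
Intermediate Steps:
H(x) = -9*sqrt(3 + x)
c(S) = -9*sqrt(S)*sqrt(3 + S) (c(S) = (-9*sqrt(3 + S))*sqrt(S) = -9*sqrt(S)*sqrt(3 + S))
316*228 + c(-15) = 316*228 - 9*sqrt(-15)*sqrt(3 - 15) = 72048 - 9*I*sqrt(15)*sqrt(-12) = 72048 - 9*I*sqrt(15)*2*I*sqrt(3) = 72048 + 54*sqrt(5)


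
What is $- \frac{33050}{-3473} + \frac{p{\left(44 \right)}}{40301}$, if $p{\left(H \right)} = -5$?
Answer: $\frac{1331930685}{139965373} \approx 9.5161$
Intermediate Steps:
$- \frac{33050}{-3473} + \frac{p{\left(44 \right)}}{40301} = - \frac{33050}{-3473} - \frac{5}{40301} = \left(-33050\right) \left(- \frac{1}{3473}\right) - \frac{5}{40301} = \frac{33050}{3473} - \frac{5}{40301} = \frac{1331930685}{139965373}$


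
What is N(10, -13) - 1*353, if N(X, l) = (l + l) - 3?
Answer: -382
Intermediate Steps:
N(X, l) = -3 + 2*l (N(X, l) = 2*l - 3 = -3 + 2*l)
N(10, -13) - 1*353 = (-3 + 2*(-13)) - 1*353 = (-3 - 26) - 353 = -29 - 353 = -382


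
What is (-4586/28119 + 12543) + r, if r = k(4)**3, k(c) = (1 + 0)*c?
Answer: 354491647/28119 ≈ 12607.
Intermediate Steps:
k(c) = c (k(c) = 1*c = c)
r = 64 (r = 4**3 = 64)
(-4586/28119 + 12543) + r = (-4586/28119 + 12543) + 64 = 352692031/28119 + 64 = 354491647/28119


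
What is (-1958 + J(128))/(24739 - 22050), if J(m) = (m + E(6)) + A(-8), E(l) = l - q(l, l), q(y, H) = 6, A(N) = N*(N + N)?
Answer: -1702/2689 ≈ -0.63295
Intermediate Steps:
A(N) = 2*N**2 (A(N) = N*(2*N) = 2*N**2)
E(l) = -6 + l (E(l) = l - 1*6 = l - 6 = -6 + l)
J(m) = 128 + m (J(m) = (m + (-6 + 6)) + 2*(-8)**2 = (m + 0) + 2*64 = m + 128 = 128 + m)
(-1958 + J(128))/(24739 - 22050) = (-1958 + (128 + 128))/(24739 - 22050) = (-1958 + 256)/2689 = -1702*1/2689 = -1702/2689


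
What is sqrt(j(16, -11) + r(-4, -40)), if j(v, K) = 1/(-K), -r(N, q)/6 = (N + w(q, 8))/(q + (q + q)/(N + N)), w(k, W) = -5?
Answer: I*sqrt(5170)/55 ≈ 1.3073*I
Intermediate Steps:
r(N, q) = -6*(-5 + N)/(q + q/N) (r(N, q) = -6*(N - 5)/(q + (q + q)/(N + N)) = -6*(-5 + N)/(q + (2*q)/((2*N))) = -6*(-5 + N)/(q + (2*q)*(1/(2*N))) = -6*(-5 + N)/(q + q/N))
j(v, K) = -1/K
sqrt(j(16, -11) + r(-4, -40)) = sqrt(-1/(-11) + 6*(-4)*(5 - 1*(-4))/(-40*(1 - 4))) = sqrt(-1*(-1/11) + 6*(-4)*(-1/40)*(5 + 4)/(-3)) = sqrt(1/11 + 6*(-4)*(-1/40)*(-1/3)*9) = sqrt(1/11 - 9/5) = sqrt(-94/55) = I*sqrt(5170)/55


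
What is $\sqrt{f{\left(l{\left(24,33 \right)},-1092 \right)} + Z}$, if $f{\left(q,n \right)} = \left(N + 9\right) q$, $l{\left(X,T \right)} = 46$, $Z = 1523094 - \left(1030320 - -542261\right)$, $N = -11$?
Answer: $i \sqrt{49579} \approx 222.66 i$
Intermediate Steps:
$Z = -49487$ ($Z = 1523094 - \left(1030320 + 542261\right) = 1523094 - 1572581 = -49487$)
$f{\left(q,n \right)} = - 2 q$ ($f{\left(q,n \right)} = \left(-11 + 9\right) q = - 2 q$)
$\sqrt{f{\left(l{\left(24,33 \right)},-1092 \right)} + Z} = \sqrt{\left(-2\right) 46 - 49487} = \sqrt{-92 - 49487} = \sqrt{-49579} = i \sqrt{49579}$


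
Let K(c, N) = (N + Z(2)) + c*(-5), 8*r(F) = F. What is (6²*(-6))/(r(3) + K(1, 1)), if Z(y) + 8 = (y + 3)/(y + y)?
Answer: 1728/83 ≈ 20.819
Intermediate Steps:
Z(y) = -8 + (3 + y)/(2*y) (Z(y) = -8 + (y + 3)/(y + y) = -8 + (3 + y)/((2*y)) = -8 + (3 + y)*(1/(2*y)) = -8 + (3 + y)/(2*y))
r(F) = F/8
K(c, N) = -27/4 + N - 5*c (K(c, N) = (N + (3/2)*(1 - 5*2)/2) + c*(-5) = (N + (3/2)*(½)*(1 - 10)) - 5*c = (N + (3/2)*(½)*(-9)) - 5*c = (N - 27/4) - 5*c = (-27/4 + N) - 5*c = -27/4 + N - 5*c)
(6²*(-6))/(r(3) + K(1, 1)) = (6²*(-6))/((⅛)*3 + (-27/4 + 1 - 5*1)) = (36*(-6))/(3/8 + (-27/4 + 1 - 5)) = -216/(3/8 - 43/4) = -216/(-83/8) = -216*(-8/83) = 1728/83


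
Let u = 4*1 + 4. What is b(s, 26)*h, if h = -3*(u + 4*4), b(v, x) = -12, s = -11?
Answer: 864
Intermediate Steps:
u = 8 (u = 4 + 4 = 8)
h = -72 (h = -3*(8 + 4*4) = -3*(8 + 16) = -3*24 = -72)
b(s, 26)*h = -12*(-72) = 864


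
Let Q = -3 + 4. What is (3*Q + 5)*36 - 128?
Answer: 160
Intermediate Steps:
Q = 1
(3*Q + 5)*36 - 128 = (3*1 + 5)*36 - 128 = (3 + 5)*36 - 128 = 8*36 - 128 = 288 - 128 = 160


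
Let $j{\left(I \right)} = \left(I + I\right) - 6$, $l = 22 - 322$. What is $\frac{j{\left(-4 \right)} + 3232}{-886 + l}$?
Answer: $- \frac{1609}{593} \approx -2.7133$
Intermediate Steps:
$l = -300$ ($l = 22 - 322 = -300$)
$j{\left(I \right)} = -6 + 2 I$ ($j{\left(I \right)} = 2 I - 6 = -6 + 2 I$)
$\frac{j{\left(-4 \right)} + 3232}{-886 + l} = \frac{\left(-6 + 2 \left(-4\right)\right) + 3232}{-886 - 300} = \frac{\left(-6 - 8\right) + 3232}{-1186} = \left(-14 + 3232\right) \left(- \frac{1}{1186}\right) = 3218 \left(- \frac{1}{1186}\right) = - \frac{1609}{593}$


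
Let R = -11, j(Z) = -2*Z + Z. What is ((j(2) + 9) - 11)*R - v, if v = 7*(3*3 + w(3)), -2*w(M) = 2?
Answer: -12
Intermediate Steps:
j(Z) = -Z
w(M) = -1 (w(M) = -½*2 = -1)
v = 56 (v = 7*(3*3 - 1) = 7*(9 - 1) = 7*8 = 56)
((j(2) + 9) - 11)*R - v = ((-1*2 + 9) - 11)*(-11) - 1*56 = ((-2 + 9) - 11)*(-11) - 56 = (7 - 11)*(-11) - 56 = -4*(-11) - 56 = 44 - 56 = -12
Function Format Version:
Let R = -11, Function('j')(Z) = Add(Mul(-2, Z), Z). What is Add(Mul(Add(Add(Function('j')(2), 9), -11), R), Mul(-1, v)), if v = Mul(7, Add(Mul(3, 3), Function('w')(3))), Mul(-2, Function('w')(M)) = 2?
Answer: -12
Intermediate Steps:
Function('j')(Z) = Mul(-1, Z)
Function('w')(M) = -1 (Function('w')(M) = Mul(Rational(-1, 2), 2) = -1)
v = 56 (v = Mul(7, Add(Mul(3, 3), -1)) = Mul(7, Add(9, -1)) = Mul(7, 8) = 56)
Add(Mul(Add(Add(Function('j')(2), 9), -11), R), Mul(-1, v)) = Add(Mul(Add(Add(Mul(-1, 2), 9), -11), -11), Mul(-1, 56)) = Add(Mul(Add(Add(-2, 9), -11), -11), -56) = Add(Mul(Add(7, -11), -11), -56) = Add(Mul(-4, -11), -56) = Add(44, -56) = -12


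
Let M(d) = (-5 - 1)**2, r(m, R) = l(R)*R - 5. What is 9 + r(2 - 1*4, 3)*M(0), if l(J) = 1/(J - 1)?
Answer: -117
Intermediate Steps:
l(J) = 1/(-1 + J)
r(m, R) = -5 + R/(-1 + R) (r(m, R) = R/(-1 + R) - 5 = -5 + R/(-1 + R))
M(d) = 36 (M(d) = (-6)**2 = 36)
9 + r(2 - 1*4, 3)*M(0) = 9 + ((5 - 4*3)/(-1 + 3))*36 = 9 + ((5 - 12)/2)*36 = 9 + ((1/2)*(-7))*36 = 9 - 7/2*36 = 9 - 126 = -117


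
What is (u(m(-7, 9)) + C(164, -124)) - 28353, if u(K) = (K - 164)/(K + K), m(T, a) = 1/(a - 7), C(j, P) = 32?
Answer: -56969/2 ≈ -28485.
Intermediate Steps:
m(T, a) = 1/(-7 + a)
u(K) = (-164 + K)/(2*K) (u(K) = (-164 + K)/((2*K)) = (-164 + K)*(1/(2*K)) = (-164 + K)/(2*K))
(u(m(-7, 9)) + C(164, -124)) - 28353 = ((-164 + 1/(-7 + 9))/(2*(1/(-7 + 9))) + 32) - 28353 = ((-164 + 1/2)/(2*(1/2)) + 32) - 28353 = ((1/2)*2*(-327/2) + 32) - 28353 = (-327/2 + 32) - 28353 = -263/2 - 28353 = -56969/2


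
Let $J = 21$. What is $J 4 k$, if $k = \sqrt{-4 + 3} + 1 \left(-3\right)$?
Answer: $-252 + 84 i \approx -252.0 + 84.0 i$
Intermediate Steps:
$k = -3 + i$ ($k = \sqrt{-1} - 3 = i - 3 = -3 + i \approx -3.0 + 1.0 i$)
$J 4 k = 21 \cdot 4 \left(-3 + i\right) = 84 \left(-3 + i\right) = -252 + 84 i$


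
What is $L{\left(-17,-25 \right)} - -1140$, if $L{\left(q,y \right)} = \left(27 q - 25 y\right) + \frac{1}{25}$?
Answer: $\frac{32651}{25} \approx 1306.0$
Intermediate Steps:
$L{\left(q,y \right)} = \frac{1}{25} - 25 y + 27 q$ ($L{\left(q,y \right)} = \left(- 25 y + 27 q\right) + \frac{1}{25} = \frac{1}{25} - 25 y + 27 q$)
$L{\left(-17,-25 \right)} - -1140 = \left(\frac{1}{25} - -625 + 27 \left(-17\right)\right) - -1140 = \left(\frac{1}{25} + 625 - 459\right) + 1140 = \frac{4151}{25} + 1140 = \frac{32651}{25}$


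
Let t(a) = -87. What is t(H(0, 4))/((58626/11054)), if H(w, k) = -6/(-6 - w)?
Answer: -160283/9771 ≈ -16.404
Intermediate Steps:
t(H(0, 4))/((58626/11054)) = -87/(58626/11054) = -87/(58626*(1/11054)) = -87/29313/5527 = -87*5527/29313 = -160283/9771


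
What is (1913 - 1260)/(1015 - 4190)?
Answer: -653/3175 ≈ -0.20567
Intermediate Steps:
(1913 - 1260)/(1015 - 4190) = 653/(-3175) = 653*(-1/3175) = -653/3175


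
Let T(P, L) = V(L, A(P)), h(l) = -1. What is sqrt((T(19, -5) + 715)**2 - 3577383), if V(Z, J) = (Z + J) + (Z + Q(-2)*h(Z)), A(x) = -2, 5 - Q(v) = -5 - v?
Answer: I*sqrt(3094358) ≈ 1759.1*I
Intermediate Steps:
Q(v) = 10 + v (Q(v) = 5 - (-5 - v) = 5 + (5 + v) = 10 + v)
V(Z, J) = -8 + J + 2*Z (V(Z, J) = (Z + J) + (Z + (10 - 2)*(-1)) = (J + Z) + (Z + 8*(-1)) = (J + Z) + (Z - 8) = (J + Z) + (-8 + Z) = -8 + J + 2*Z)
T(P, L) = -10 + 2*L (T(P, L) = -8 - 2 + 2*L = -10 + 2*L)
sqrt((T(19, -5) + 715)**2 - 3577383) = sqrt(((-10 + 2*(-5)) + 715)**2 - 3577383) = sqrt(((-10 - 10) + 715)**2 - 3577383) = sqrt((-20 + 715)**2 - 3577383) = sqrt(695**2 - 3577383) = sqrt(483025 - 3577383) = sqrt(-3094358) = I*sqrt(3094358)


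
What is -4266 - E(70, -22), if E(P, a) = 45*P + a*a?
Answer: -7900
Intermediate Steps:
E(P, a) = a² + 45*P (E(P, a) = 45*P + a² = a² + 45*P)
-4266 - E(70, -22) = -4266 - ((-22)² + 45*70) = -4266 - (484 + 3150) = -4266 - 1*3634 = -4266 - 3634 = -7900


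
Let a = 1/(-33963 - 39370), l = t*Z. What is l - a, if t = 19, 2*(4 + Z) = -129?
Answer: -190885797/146666 ≈ -1301.5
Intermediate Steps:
Z = -137/2 (Z = -4 + (½)*(-129) = -4 - 129/2 = -137/2 ≈ -68.500)
l = -2603/2 (l = 19*(-137/2) = -2603/2 ≈ -1301.5)
a = -1/73333 (a = 1/(-73333) = -1/73333 ≈ -1.3636e-5)
l - a = -2603/2 - 1*(-1/73333) = -2603/2 + 1/73333 = -190885797/146666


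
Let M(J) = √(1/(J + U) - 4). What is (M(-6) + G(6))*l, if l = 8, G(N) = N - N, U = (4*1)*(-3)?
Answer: 4*I*√146/3 ≈ 16.111*I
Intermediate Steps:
U = -12 (U = 4*(-3) = -12)
G(N) = 0
M(J) = √(-4 + 1/(-12 + J)) (M(J) = √(1/(J - 12) - 4) = √(1/(-12 + J) - 4) = √(-4 + 1/(-12 + J)))
(M(-6) + G(6))*l = (√((49 - 4*(-6))/(-12 - 6)) + 0)*8 = (√((49 + 24)/(-18)) + 0)*8 = (√(-1/18*73) + 0)*8 = (√(-73/18) + 0)*8 = (I*√146/6 + 0)*8 = (I*√146/6)*8 = 4*I*√146/3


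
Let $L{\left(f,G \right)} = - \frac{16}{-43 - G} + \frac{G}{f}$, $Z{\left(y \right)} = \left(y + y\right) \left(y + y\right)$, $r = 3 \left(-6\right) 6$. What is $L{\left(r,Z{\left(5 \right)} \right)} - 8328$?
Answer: $- \frac{32157551}{3861} \approx -8328.8$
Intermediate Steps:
$r = -108$ ($r = \left(-18\right) 6 = -108$)
$Z{\left(y \right)} = 4 y^{2}$ ($Z{\left(y \right)} = 2 y 2 y = 4 y^{2}$)
$L{\left(r,Z{\left(5 \right)} \right)} - 8328 = \frac{\left(4 \cdot 5^{2}\right)^{2} + 16 \left(-108\right) + 43 \cdot 4 \cdot 5^{2}}{\left(-108\right) \left(43 + 4 \cdot 5^{2}\right)} - 8328 = - \frac{\left(4 \cdot 25\right)^{2} - 1728 + 43 \cdot 4 \cdot 25}{108 \left(43 + 4 \cdot 25\right)} - 8328 = - \frac{100^{2} - 1728 + 43 \cdot 100}{108 \left(43 + 100\right)} - 8328 = - \frac{10000 - 1728 + 4300}{108 \cdot 143} - 8328 = \left(- \frac{1}{108}\right) \frac{1}{143} \cdot 12572 - 8328 = - \frac{3143}{3861} - 8328 = - \frac{32157551}{3861}$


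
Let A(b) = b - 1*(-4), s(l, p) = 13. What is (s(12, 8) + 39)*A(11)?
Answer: 780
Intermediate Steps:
A(b) = 4 + b (A(b) = b + 4 = 4 + b)
(s(12, 8) + 39)*A(11) = (13 + 39)*(4 + 11) = 52*15 = 780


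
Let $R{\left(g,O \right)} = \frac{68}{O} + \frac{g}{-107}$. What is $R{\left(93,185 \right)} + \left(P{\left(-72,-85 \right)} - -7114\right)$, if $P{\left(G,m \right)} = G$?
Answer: $\frac{139386461}{19795} \approx 7041.5$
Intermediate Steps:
$R{\left(g,O \right)} = \frac{68}{O} - \frac{g}{107}$ ($R{\left(g,O \right)} = \frac{68}{O} + g \left(- \frac{1}{107}\right) = \frac{68}{O} - \frac{g}{107}$)
$R{\left(93,185 \right)} + \left(P{\left(-72,-85 \right)} - -7114\right) = \left(\frac{68}{185} - \frac{93}{107}\right) - -7042 = \left(68 \cdot \frac{1}{185} - \frac{93}{107}\right) + \left(-72 + 7114\right) = \left(\frac{68}{185} - \frac{93}{107}\right) + 7042 = - \frac{9929}{19795} + 7042 = \frac{139386461}{19795}$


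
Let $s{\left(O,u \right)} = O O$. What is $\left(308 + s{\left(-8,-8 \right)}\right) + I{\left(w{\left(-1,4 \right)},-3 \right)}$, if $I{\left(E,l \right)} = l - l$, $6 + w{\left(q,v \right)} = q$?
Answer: $372$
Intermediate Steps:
$w{\left(q,v \right)} = -6 + q$
$s{\left(O,u \right)} = O^{2}$
$I{\left(E,l \right)} = 0$
$\left(308 + s{\left(-8,-8 \right)}\right) + I{\left(w{\left(-1,4 \right)},-3 \right)} = \left(308 + \left(-8\right)^{2}\right) + 0 = \left(308 + 64\right) + 0 = 372 + 0 = 372$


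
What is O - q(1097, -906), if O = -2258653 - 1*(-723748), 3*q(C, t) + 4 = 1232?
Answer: -4605943/3 ≈ -1.5353e+6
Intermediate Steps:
q(C, t) = 1228/3 (q(C, t) = -4/3 + (1/3)*1232 = -4/3 + 1232/3 = 1228/3)
O = -1534905 (O = -2258653 + 723748 = -1534905)
O - q(1097, -906) = -1534905 - 1*1228/3 = -1534905 - 1228/3 = -4605943/3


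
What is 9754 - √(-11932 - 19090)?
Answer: 9754 - I*√31022 ≈ 9754.0 - 176.13*I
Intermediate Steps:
9754 - √(-11932 - 19090) = 9754 - √(-31022) = 9754 - I*√31022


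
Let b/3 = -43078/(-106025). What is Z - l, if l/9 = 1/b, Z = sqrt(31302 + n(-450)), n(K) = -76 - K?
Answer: -318075/43078 + 2*sqrt(7919) ≈ 170.59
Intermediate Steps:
b = 129234/106025 (b = 3*(-43078/(-106025)) = 3*(-43078*(-1/106025)) = 3*(43078/106025) = 129234/106025 ≈ 1.2189)
Z = 2*sqrt(7919) (Z = sqrt(31302 + (-76 - 1*(-450))) = sqrt(31302 + (-76 + 450)) = sqrt(31302 + 374) = sqrt(31676) = 2*sqrt(7919) ≈ 177.98)
l = 318075/43078 (l = 9/(129234/106025) = 9*(106025/129234) = 318075/43078 ≈ 7.3837)
Z - l = 2*sqrt(7919) - 1*318075/43078 = 2*sqrt(7919) - 318075/43078 = -318075/43078 + 2*sqrt(7919)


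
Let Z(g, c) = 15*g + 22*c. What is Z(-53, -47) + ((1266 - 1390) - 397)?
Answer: -2350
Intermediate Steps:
Z(-53, -47) + ((1266 - 1390) - 397) = (15*(-53) + 22*(-47)) + ((1266 - 1390) - 397) = (-795 - 1034) + (-124 - 397) = -1829 - 521 = -2350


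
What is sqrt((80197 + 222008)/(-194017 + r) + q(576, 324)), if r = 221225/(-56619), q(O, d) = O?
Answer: 3*sqrt(1925597202114327087829)/5492634874 ≈ 23.968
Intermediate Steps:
r = -221225/56619 (r = 221225*(-1/56619) = -221225/56619 ≈ -3.9073)
sqrt((80197 + 222008)/(-194017 + r) + q(576, 324)) = sqrt((80197 + 222008)/(-194017 - 221225/56619) + 576) = sqrt(302205/(-10985269748/56619) + 576) = sqrt(302205*(-56619/10985269748) + 576) = sqrt(-17110544895/10985269748 + 576) = sqrt(6310404829953/10985269748) = 3*sqrt(1925597202114327087829)/5492634874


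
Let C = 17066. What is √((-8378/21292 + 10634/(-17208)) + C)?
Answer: 13*√5883429200237839/7633182 ≈ 130.63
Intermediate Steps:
√((-8378/21292 + 10634/(-17208)) + C) = √((-8378/21292 + 10634/(-17208)) + 17066) = √((-8378*1/21292 + 10634*(-1/17208)) + 17066) = √((-4189/10646 - 5317/8604) + 17066) = √(-46323469/45799092 + 17066) = √(781560980603/45799092) = 13*√5883429200237839/7633182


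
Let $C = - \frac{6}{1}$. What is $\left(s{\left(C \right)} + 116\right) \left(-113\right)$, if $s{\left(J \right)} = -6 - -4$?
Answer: $-12882$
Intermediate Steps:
$C = -6$ ($C = \left(-6\right) 1 = -6$)
$s{\left(J \right)} = -2$ ($s{\left(J \right)} = -6 + 4 = -2$)
$\left(s{\left(C \right)} + 116\right) \left(-113\right) = \left(-2 + 116\right) \left(-113\right) = 114 \left(-113\right) = -12882$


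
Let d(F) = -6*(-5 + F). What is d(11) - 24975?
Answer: -25011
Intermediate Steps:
d(F) = 30 - 6*F
d(11) - 24975 = (30 - 6*11) - 24975 = (30 - 66) - 24975 = -36 - 24975 = -25011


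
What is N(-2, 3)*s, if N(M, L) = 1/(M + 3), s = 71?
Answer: 71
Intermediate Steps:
N(M, L) = 1/(3 + M)
N(-2, 3)*s = 71/(3 - 2) = 71/1 = 1*71 = 71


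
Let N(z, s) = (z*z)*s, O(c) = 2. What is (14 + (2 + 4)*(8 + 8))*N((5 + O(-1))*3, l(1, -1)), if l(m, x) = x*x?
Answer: 48510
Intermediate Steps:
l(m, x) = x²
N(z, s) = s*z² (N(z, s) = z²*s = s*z²)
(14 + (2 + 4)*(8 + 8))*N((5 + O(-1))*3, l(1, -1)) = (14 + (2 + 4)*(8 + 8))*((-1)²*((5 + 2)*3)²) = (14 + 6*16)*(1*(7*3)²) = (14 + 96)*(1*21²) = 110*(1*441) = 110*441 = 48510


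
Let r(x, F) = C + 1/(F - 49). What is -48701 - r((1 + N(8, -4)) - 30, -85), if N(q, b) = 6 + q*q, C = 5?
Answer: -6526603/134 ≈ -48706.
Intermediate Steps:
N(q, b) = 6 + q**2
r(x, F) = 5 + 1/(-49 + F) (r(x, F) = 5 + 1/(F - 49) = 5 + 1/(-49 + F))
-48701 - r((1 + N(8, -4)) - 30, -85) = -48701 - (-244 + 5*(-85))/(-49 - 85) = -48701 - (-244 - 425)/(-134) = -48701 - (-1)*(-669)/134 = -48701 - 1*669/134 = -48701 - 669/134 = -6526603/134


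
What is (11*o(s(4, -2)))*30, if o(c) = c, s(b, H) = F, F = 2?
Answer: 660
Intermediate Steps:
s(b, H) = 2
(11*o(s(4, -2)))*30 = (11*2)*30 = 22*30 = 660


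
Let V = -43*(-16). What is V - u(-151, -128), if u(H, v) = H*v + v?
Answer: -18512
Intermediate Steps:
V = 688
u(H, v) = v + H*v
V - u(-151, -128) = 688 - (-128)*(1 - 151) = 688 - (-128)*(-150) = 688 - 1*19200 = 688 - 19200 = -18512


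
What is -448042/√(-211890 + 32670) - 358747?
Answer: -358747 + 224021*I*√44805/44805 ≈ -3.5875e+5 + 1058.3*I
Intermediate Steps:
-448042/√(-211890 + 32670) - 358747 = -448042*(-I*√44805/89610) - 358747 = -(-224021)*I*√44805/44805 - 358747 = 224021*I*√44805/44805 - 358747 = -358747 + 224021*I*√44805/44805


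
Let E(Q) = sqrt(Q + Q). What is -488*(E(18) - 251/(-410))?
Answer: -661484/205 ≈ -3226.8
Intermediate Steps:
E(Q) = sqrt(2)*sqrt(Q) (E(Q) = sqrt(2*Q) = sqrt(2)*sqrt(Q))
-488*(E(18) - 251/(-410)) = -488*(sqrt(2)*sqrt(18) - 251/(-410)) = -488*(sqrt(2)*(3*sqrt(2)) - 251*(-1/410)) = -488*(6 + 251/410) = -488*2711/410 = -661484/205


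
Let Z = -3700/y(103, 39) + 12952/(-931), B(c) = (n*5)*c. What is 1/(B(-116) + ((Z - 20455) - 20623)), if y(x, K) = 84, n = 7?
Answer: -2793/126232315 ≈ -2.2126e-5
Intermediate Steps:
B(c) = 35*c (B(c) = (7*5)*c = 35*c)
Z = -161881/2793 (Z = -3700/84 + 12952/(-931) = -3700*1/84 + 12952*(-1/931) = -925/21 - 12952/931 = -161881/2793 ≈ -57.960)
1/(B(-116) + ((Z - 20455) - 20623)) = 1/(35*(-116) + ((-161881/2793 - 20455) - 20623)) = 1/(-4060 + (-57292696/2793 - 20623)) = 1/(-4060 - 114892735/2793) = 1/(-126232315/2793) = -2793/126232315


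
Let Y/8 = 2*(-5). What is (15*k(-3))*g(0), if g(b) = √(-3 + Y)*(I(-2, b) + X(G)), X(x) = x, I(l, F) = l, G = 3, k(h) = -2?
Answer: -30*I*√83 ≈ -273.31*I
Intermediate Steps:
Y = -80 (Y = 8*(2*(-5)) = 8*(-10) = -80)
g(b) = I*√83 (g(b) = √(-3 - 80)*(-2 + 3) = √(-83)*1 = (I*√83)*1 = I*√83)
(15*k(-3))*g(0) = (15*(-2))*(I*√83) = -30*I*√83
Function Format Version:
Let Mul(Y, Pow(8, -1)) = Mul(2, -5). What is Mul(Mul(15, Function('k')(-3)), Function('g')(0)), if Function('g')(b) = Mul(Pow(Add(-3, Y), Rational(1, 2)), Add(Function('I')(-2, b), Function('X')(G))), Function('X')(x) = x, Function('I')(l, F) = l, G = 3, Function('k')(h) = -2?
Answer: Mul(-30, I, Pow(83, Rational(1, 2))) ≈ Mul(-273.31, I)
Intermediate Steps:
Y = -80 (Y = Mul(8, Mul(2, -5)) = Mul(8, -10) = -80)
Function('g')(b) = Mul(I, Pow(83, Rational(1, 2))) (Function('g')(b) = Mul(Pow(Add(-3, -80), Rational(1, 2)), Add(-2, 3)) = Mul(Pow(-83, Rational(1, 2)), 1) = Mul(Mul(I, Pow(83, Rational(1, 2))), 1) = Mul(I, Pow(83, Rational(1, 2))))
Mul(Mul(15, Function('k')(-3)), Function('g')(0)) = Mul(Mul(15, -2), Mul(I, Pow(83, Rational(1, 2)))) = Mul(-30, Mul(I, Pow(83, Rational(1, 2)))) = Mul(-30, I, Pow(83, Rational(1, 2)))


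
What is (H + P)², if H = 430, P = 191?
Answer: 385641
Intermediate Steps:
(H + P)² = (430 + 191)² = 621² = 385641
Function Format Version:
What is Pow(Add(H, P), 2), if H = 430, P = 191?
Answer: 385641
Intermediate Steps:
Pow(Add(H, P), 2) = Pow(Add(430, 191), 2) = Pow(621, 2) = 385641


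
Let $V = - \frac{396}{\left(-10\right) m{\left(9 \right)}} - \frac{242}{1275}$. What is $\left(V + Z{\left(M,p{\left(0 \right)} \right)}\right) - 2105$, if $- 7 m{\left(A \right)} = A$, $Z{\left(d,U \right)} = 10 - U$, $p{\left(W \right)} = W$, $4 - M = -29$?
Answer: $- \frac{2710637}{1275} \approx -2126.0$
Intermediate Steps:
$M = 33$ ($M = 4 - -29 = 4 + 29 = 33$)
$m{\left(A \right)} = - \frac{A}{7}$
$V = - \frac{39512}{1275}$ ($V = - \frac{396}{\left(-10\right) \left(\left(- \frac{1}{7}\right) 9\right)} - \frac{242}{1275} = - \frac{396}{\left(-10\right) \left(- \frac{9}{7}\right)} - \frac{242}{1275} = - \frac{396}{\frac{90}{7}} - \frac{242}{1275} = \left(-396\right) \frac{7}{90} - \frac{242}{1275} = - \frac{154}{5} - \frac{242}{1275} = - \frac{39512}{1275} \approx -30.99$)
$\left(V + Z{\left(M,p{\left(0 \right)} \right)}\right) - 2105 = \left(- \frac{39512}{1275} + \left(10 - 0\right)\right) - 2105 = \left(- \frac{39512}{1275} + \left(10 + 0\right)\right) - 2105 = \left(- \frac{39512}{1275} + 10\right) - 2105 = - \frac{26762}{1275} - 2105 = - \frac{2710637}{1275}$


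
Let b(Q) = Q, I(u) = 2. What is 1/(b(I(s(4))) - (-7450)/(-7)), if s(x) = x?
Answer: -7/7436 ≈ -0.00094137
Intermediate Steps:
1/(b(I(s(4))) - (-7450)/(-7)) = 1/(2 - (-7450)/(-7)) = 1/(2 - (-7450)*(-1)/7) = 1/(2 - 745*10/7) = 1/(2 - 7450/7) = 1/(-7436/7) = -7/7436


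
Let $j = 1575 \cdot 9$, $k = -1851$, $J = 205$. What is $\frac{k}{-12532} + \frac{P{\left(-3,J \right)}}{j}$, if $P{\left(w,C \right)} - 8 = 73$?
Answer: $\frac{336457}{2193100} \approx 0.15342$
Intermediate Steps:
$P{\left(w,C \right)} = 81$ ($P{\left(w,C \right)} = 8 + 73 = 81$)
$j = 14175$
$\frac{k}{-12532} + \frac{P{\left(-3,J \right)}}{j} = - \frac{1851}{-12532} + \frac{81}{14175} = \left(-1851\right) \left(- \frac{1}{12532}\right) + 81 \cdot \frac{1}{14175} = \frac{1851}{12532} + \frac{1}{175} = \frac{336457}{2193100}$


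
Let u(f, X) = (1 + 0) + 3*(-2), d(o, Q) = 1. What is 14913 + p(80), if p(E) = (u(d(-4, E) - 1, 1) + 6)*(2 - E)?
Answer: 14835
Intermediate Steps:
u(f, X) = -5 (u(f, X) = 1 - 6 = -5)
p(E) = 2 - E (p(E) = (-5 + 6)*(2 - E) = 1*(2 - E) = 2 - E)
14913 + p(80) = 14913 + (2 - 1*80) = 14913 + (2 - 80) = 14913 - 78 = 14835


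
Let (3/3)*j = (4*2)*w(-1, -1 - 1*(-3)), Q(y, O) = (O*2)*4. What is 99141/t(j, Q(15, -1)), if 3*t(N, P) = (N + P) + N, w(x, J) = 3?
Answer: 297423/40 ≈ 7435.6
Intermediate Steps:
Q(y, O) = 8*O (Q(y, O) = (2*O)*4 = 8*O)
j = 24 (j = (4*2)*3 = 8*3 = 24)
t(N, P) = P/3 + 2*N/3 (t(N, P) = ((N + P) + N)/3 = (P + 2*N)/3 = P/3 + 2*N/3)
99141/t(j, Q(15, -1)) = 99141/((8*(-1))/3 + (⅔)*24) = 99141/((⅓)*(-8) + 16) = 99141/(-8/3 + 16) = 99141/(40/3) = 99141*(3/40) = 297423/40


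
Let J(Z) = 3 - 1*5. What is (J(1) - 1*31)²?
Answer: 1089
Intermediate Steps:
J(Z) = -2 (J(Z) = 3 - 5 = -2)
(J(1) - 1*31)² = (-2 - 1*31)² = (-2 - 31)² = (-33)² = 1089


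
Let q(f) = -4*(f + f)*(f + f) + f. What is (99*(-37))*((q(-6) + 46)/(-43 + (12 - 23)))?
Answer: -109076/3 ≈ -36359.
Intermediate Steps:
q(f) = f - 16*f² (q(f) = -4*2*f*2*f + f = -16*f² + f = f - 16*f²)
(99*(-37))*((q(-6) + 46)/(-43 + (12 - 23))) = (99*(-37))*((-6*(1 - 16*(-6)) + 46)/(-43 + (12 - 23))) = -3663*(-6*(1 + 96) + 46)/(-43 - 11) = -3663*(-6*97 + 46)/(-54) = -3663*(-582 + 46)*(-1)/54 = -(-1963368)*(-1)/54 = -3663*268/27 = -109076/3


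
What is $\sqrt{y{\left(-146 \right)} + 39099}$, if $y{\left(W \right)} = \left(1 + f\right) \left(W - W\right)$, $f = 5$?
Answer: $\sqrt{39099} \approx 197.73$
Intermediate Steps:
$y{\left(W \right)} = 0$ ($y{\left(W \right)} = \left(1 + 5\right) \left(W - W\right) = 6 \cdot 0 = 0$)
$\sqrt{y{\left(-146 \right)} + 39099} = \sqrt{0 + 39099} = \sqrt{39099}$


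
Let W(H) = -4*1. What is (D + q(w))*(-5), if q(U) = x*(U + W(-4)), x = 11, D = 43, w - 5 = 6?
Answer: -600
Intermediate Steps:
w = 11 (w = 5 + 6 = 11)
W(H) = -4
q(U) = -44 + 11*U (q(U) = 11*(U - 4) = 11*(-4 + U) = -44 + 11*U)
(D + q(w))*(-5) = (43 + (-44 + 11*11))*(-5) = (43 + (-44 + 121))*(-5) = (43 + 77)*(-5) = 120*(-5) = -600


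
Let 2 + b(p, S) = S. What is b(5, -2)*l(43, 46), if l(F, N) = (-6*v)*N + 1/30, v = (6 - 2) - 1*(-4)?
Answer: 132478/15 ≈ 8831.9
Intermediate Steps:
b(p, S) = -2 + S
v = 8 (v = 4 + 4 = 8)
l(F, N) = 1/30 - 48*N (l(F, N) = (-6*8)*N + 1/30 = -48*N + 1/30 = 1/30 - 48*N)
b(5, -2)*l(43, 46) = (-2 - 2)*(1/30 - 48*46) = -4*(1/30 - 2208) = -4*(-66239/30) = 132478/15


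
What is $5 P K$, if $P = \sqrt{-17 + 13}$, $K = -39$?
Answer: $- 390 i \approx - 390.0 i$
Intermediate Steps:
$P = 2 i$ ($P = \sqrt{-4} = 2 i \approx 2.0 i$)
$5 P K = 5 \cdot 2 i \left(-39\right) = 10 i \left(-39\right) = - 390 i$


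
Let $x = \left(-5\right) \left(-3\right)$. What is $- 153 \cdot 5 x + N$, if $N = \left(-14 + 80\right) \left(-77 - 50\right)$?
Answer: $-19857$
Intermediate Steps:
$x = 15$
$N = -8382$ ($N = 66 \left(-127\right) = -8382$)
$- 153 \cdot 5 x + N = - 153 \cdot 5 \cdot 15 - 8382 = \left(-153\right) 75 - 8382 = -11475 - 8382 = -19857$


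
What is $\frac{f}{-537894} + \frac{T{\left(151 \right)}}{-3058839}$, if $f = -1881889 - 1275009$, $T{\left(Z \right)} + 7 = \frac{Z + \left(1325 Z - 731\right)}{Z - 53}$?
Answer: $\frac{7509717845485}{1279702001718} \approx 5.8683$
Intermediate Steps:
$T{\left(Z \right)} = -7 + \frac{-731 + 1326 Z}{-53 + Z}$ ($T{\left(Z \right)} = -7 + \frac{Z + \left(1325 Z - 731\right)}{Z - 53} = -7 + \frac{Z + \left(-731 + 1325 Z\right)}{-53 + Z} = -7 + \frac{-731 + 1326 Z}{-53 + Z}$)
$f = -3156898$
$\frac{f}{-537894} + \frac{T{\left(151 \right)}}{-3058839} = - \frac{3156898}{-537894} + \frac{\frac{1}{-53 + 151} \left(-360 + 1319 \cdot 151\right)}{-3058839} = \left(-3156898\right) \left(- \frac{1}{537894}\right) + \frac{-360 + 199169}{98} \left(- \frac{1}{3058839}\right) = \frac{1578449}{268947} + \frac{1}{98} \cdot 198809 \left(- \frac{1}{3058839}\right) = \frac{1578449}{268947} + \frac{198809}{98} \left(- \frac{1}{3058839}\right) = \frac{1578449}{268947} - \frac{198809}{299766222} = \frac{7509717845485}{1279702001718}$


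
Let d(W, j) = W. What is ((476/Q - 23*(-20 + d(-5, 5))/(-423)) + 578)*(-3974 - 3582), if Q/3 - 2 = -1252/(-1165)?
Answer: -1198769472148/252531 ≈ -4.7470e+6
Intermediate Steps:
Q = 10746/1165 (Q = 6 + 3*(-1252/(-1165)) = 6 + 3*(-1252*(-1/1165)) = 6 + 3*(1252/1165) = 6 + 3756/1165 = 10746/1165 ≈ 9.2240)
((476/Q - 23*(-20 + d(-5, 5))/(-423)) + 578)*(-3974 - 3582) = ((476/(10746/1165) - 23*(-20 - 5)/(-423)) + 578)*(-3974 - 3582) = ((476*(1165/10746) - 23*(-25)*(-1/423)) + 578)*(-7556) = ((277270/5373 + 575*(-1/423)) + 578)*(-7556) = ((277270/5373 - 575/423) + 578)*(-7556) = (12688415/252531 + 578)*(-7556) = (158651333/252531)*(-7556) = -1198769472148/252531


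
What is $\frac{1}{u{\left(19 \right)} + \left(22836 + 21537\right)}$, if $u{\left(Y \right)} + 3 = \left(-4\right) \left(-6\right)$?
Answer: $\frac{1}{44394} \approx 2.2526 \cdot 10^{-5}$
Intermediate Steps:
$u{\left(Y \right)} = 21$ ($u{\left(Y \right)} = -3 - -24 = -3 + 24 = 21$)
$\frac{1}{u{\left(19 \right)} + \left(22836 + 21537\right)} = \frac{1}{21 + \left(22836 + 21537\right)} = \frac{1}{21 + 44373} = \frac{1}{44394}$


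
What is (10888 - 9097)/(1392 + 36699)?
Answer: 597/12697 ≈ 0.047019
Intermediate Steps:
(10888 - 9097)/(1392 + 36699) = 1791/38091 = 1791*(1/38091) = 597/12697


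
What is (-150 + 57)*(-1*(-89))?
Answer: -8277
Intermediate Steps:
(-150 + 57)*(-1*(-89)) = -93*89 = -8277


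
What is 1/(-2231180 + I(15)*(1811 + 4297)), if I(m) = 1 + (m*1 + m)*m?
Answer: 1/523528 ≈ 1.9101e-6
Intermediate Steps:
I(m) = 1 + 2*m**2 (I(m) = 1 + (m + m)*m = 1 + (2*m)*m = 1 + 2*m**2)
1/(-2231180 + I(15)*(1811 + 4297)) = 1/(-2231180 + (1 + 2*15**2)*(1811 + 4297)) = 1/(-2231180 + (1 + 2*225)*6108) = 1/(-2231180 + (1 + 450)*6108) = 1/(-2231180 + 451*6108) = 1/(-2231180 + 2754708) = 1/523528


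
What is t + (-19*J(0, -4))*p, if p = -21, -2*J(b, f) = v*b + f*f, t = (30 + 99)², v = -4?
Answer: 13449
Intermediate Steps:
t = 16641 (t = 129² = 16641)
J(b, f) = 2*b - f²/2 (J(b, f) = -(-4*b + f*f)/2 = -(-4*b + f²)/2 = -(f² - 4*b)/2 = 2*b - f²/2)
t + (-19*J(0, -4))*p = 16641 - 19*(2*0 - ½*(-4)²)*(-21) = 16641 - 19*(0 - ½*16)*(-21) = 16641 - 19*(0 - 8)*(-21) = 16641 - 19*(-8)*(-21) = 16641 + 152*(-21) = 16641 - 3192 = 13449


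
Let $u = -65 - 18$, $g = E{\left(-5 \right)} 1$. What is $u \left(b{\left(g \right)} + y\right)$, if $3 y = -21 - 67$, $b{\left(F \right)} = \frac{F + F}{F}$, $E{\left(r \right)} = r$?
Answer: $\frac{6806}{3} \approx 2268.7$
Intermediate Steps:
$g = -5$ ($g = \left(-5\right) 1 = -5$)
$b{\left(F \right)} = 2$ ($b{\left(F \right)} = \frac{2 F}{F} = 2$)
$y = - \frac{88}{3}$ ($y = \frac{-21 - 67}{3} = \frac{1}{3} \left(-88\right) = - \frac{88}{3} \approx -29.333$)
$u = -83$ ($u = -65 - 18 = -83$)
$u \left(b{\left(g \right)} + y\right) = - 83 \left(2 - \frac{88}{3}\right) = \left(-83\right) \left(- \frac{82}{3}\right) = \frac{6806}{3}$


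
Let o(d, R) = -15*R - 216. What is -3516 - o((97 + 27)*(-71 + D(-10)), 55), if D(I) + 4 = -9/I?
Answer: -2475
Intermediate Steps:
D(I) = -4 - 9/I
o(d, R) = -216 - 15*R
-3516 - o((97 + 27)*(-71 + D(-10)), 55) = -3516 - (-216 - 15*55) = -3516 - (-216 - 825) = -3516 - 1*(-1041) = -3516 + 1041 = -2475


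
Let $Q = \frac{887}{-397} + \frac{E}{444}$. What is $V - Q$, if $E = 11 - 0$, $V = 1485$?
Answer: $\frac{262147441}{176268} \approx 1487.2$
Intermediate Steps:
$E = 11$ ($E = 11 + 0 = 11$)
$Q = - \frac{389461}{176268}$ ($Q = \frac{887}{-397} + \frac{11}{444} = 887 \left(- \frac{1}{397}\right) + 11 \cdot \frac{1}{444} = - \frac{887}{397} + \frac{11}{444} = - \frac{389461}{176268} \approx -2.2095$)
$V - Q = 1485 - - \frac{389461}{176268} = 1485 + \frac{389461}{176268} = \frac{262147441}{176268}$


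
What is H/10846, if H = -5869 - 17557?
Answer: -689/319 ≈ -2.1599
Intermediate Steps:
H = -23426
H/10846 = -23426/10846 = -23426*1/10846 = -689/319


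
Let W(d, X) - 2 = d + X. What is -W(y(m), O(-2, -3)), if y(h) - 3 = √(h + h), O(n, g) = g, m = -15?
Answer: -2 - I*√30 ≈ -2.0 - 5.4772*I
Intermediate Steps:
y(h) = 3 + √2*√h (y(h) = 3 + √(h + h) = 3 + √(2*h) = 3 + √2*√h)
W(d, X) = 2 + X + d (W(d, X) = 2 + (d + X) = 2 + (X + d) = 2 + X + d)
-W(y(m), O(-2, -3)) = -(2 - 3 + (3 + √2*√(-15))) = -(2 - 3 + (3 + √2*(I*√15))) = -(2 - 3 + (3 + I*√30)) = -(2 + I*√30) = -2 - I*√30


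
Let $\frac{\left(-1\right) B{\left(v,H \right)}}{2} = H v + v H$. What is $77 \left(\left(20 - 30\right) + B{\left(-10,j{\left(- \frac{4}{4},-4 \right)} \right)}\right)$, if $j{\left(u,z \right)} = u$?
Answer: $-3850$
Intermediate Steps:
$B{\left(v,H \right)} = - 4 H v$ ($B{\left(v,H \right)} = - 2 \left(H v + v H\right) = - 2 \left(H v + H v\right) = - 2 \cdot 2 H v = - 4 H v$)
$77 \left(\left(20 - 30\right) + B{\left(-10,j{\left(- \frac{4}{4},-4 \right)} \right)}\right) = 77 \left(\left(20 - 30\right) - 4 \left(- \frac{4}{4}\right) \left(-10\right)\right) = 77 \left(-10 - 4 \left(\left(-4\right) \frac{1}{4}\right) \left(-10\right)\right) = 77 \left(-10 - \left(-4\right) \left(-10\right)\right) = 77 \left(-10 - 40\right) = 77 \left(-50\right) = -3850$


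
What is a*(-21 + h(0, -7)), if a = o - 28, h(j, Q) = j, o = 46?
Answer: -378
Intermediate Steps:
a = 18 (a = 46 - 28 = 18)
a*(-21 + h(0, -7)) = 18*(-21 + 0) = 18*(-21) = -378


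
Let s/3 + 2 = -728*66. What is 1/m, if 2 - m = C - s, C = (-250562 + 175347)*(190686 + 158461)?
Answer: 1/26260947457 ≈ 3.8079e-11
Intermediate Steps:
s = -144150 (s = -6 + 3*(-728*66) = -6 + 3*(-48048) = -6 - 144144 = -144150)
C = -26261091605 (C = -75215*349147 = -26261091605)
m = 26260947457 (m = 2 - (-26261091605 - 1*(-144150)) = 2 - (-26261091605 + 144150) = 2 - 1*(-26260947455) = 2 + 26260947455 = 26260947457)
1/m = 1/26260947457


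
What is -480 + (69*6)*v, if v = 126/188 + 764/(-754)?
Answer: -11021619/17719 ≈ -622.02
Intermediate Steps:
v = -12157/35438 (v = 126*(1/188) + 764*(-1/754) = 63/94 - 382/377 = -12157/35438 ≈ -0.34305)
-480 + (69*6)*v = -480 + (69*6)*(-12157/35438) = -480 + 414*(-12157/35438) = -480 - 2516499/17719 = -11021619/17719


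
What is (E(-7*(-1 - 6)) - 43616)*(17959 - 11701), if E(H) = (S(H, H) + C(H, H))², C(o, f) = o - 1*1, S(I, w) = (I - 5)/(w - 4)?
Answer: -174107539424/675 ≈ -2.5794e+8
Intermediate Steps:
S(I, w) = (-5 + I)/(-4 + w)
C(o, f) = -1 + o (C(o, f) = o - 1 = -1 + o)
E(H) = (-1 + H + (-5 + H)/(-4 + H))² (E(H) = ((-5 + H)/(-4 + H) + (-1 + H))² = (-1 + H + (-5 + H)/(-4 + H))²)
(E(-7*(-1 - 6)) - 43616)*(17959 - 11701) = ((-1 + (-7*(-1 - 6))² - (-28)*(-1 - 6))²/(-4 - 7*(-1 - 6))² - 43616)*(17959 - 11701) = ((-1 + (-7*(-7))² - (-28)*(-7))²/(-4 - 7*(-7))² - 43616)*6258 = ((-1 + 49² - 4*49)²/(-4 + 49)² - 43616)*6258 = ((-1 + 2401 - 196)²/45² - 43616)*6258 = ((1/2025)*2204² - 43616)*6258 = ((1/2025)*4857616 - 43616)*6258 = (4857616/2025 - 43616)*6258 = -83464784/2025*6258 = -174107539424/675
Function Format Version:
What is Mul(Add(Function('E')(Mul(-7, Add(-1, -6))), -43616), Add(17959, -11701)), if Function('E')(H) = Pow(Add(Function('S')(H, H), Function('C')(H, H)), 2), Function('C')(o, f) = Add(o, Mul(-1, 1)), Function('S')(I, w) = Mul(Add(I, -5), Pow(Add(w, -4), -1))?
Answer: Rational(-174107539424, 675) ≈ -2.5794e+8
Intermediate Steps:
Function('S')(I, w) = Mul(Pow(Add(-4, w), -1), Add(-5, I)) (Function('S')(I, w) = Mul(Add(-5, I), Pow(Add(-4, w), -1)) = Mul(Pow(Add(-4, w), -1), Add(-5, I)))
Function('C')(o, f) = Add(-1, o) (Function('C')(o, f) = Add(o, -1) = Add(-1, o))
Function('E')(H) = Pow(Add(-1, H, Mul(Pow(Add(-4, H), -1), Add(-5, H))), 2) (Function('E')(H) = Pow(Add(Mul(Pow(Add(-4, H), -1), Add(-5, H)), Add(-1, H)), 2) = Pow(Add(-1, H, Mul(Pow(Add(-4, H), -1), Add(-5, H))), 2))
Mul(Add(Function('E')(Mul(-7, Add(-1, -6))), -43616), Add(17959, -11701)) = Mul(Add(Mul(Pow(Add(-4, Mul(-7, Add(-1, -6))), -2), Pow(Add(-1, Pow(Mul(-7, Add(-1, -6)), 2), Mul(-4, Mul(-7, Add(-1, -6)))), 2)), -43616), Add(17959, -11701)) = Mul(Add(Mul(Pow(Add(-4, Mul(-7, -7)), -2), Pow(Add(-1, Pow(Mul(-7, -7), 2), Mul(-4, Mul(-7, -7))), 2)), -43616), 6258) = Mul(Add(Mul(Pow(Add(-4, 49), -2), Pow(Add(-1, Pow(49, 2), Mul(-4, 49)), 2)), -43616), 6258) = Mul(Add(Mul(Pow(45, -2), Pow(Add(-1, 2401, -196), 2)), -43616), 6258) = Mul(Add(Mul(Rational(1, 2025), Pow(2204, 2)), -43616), 6258) = Mul(Add(Mul(Rational(1, 2025), 4857616), -43616), 6258) = Mul(Add(Rational(4857616, 2025), -43616), 6258) = Mul(Rational(-83464784, 2025), 6258) = Rational(-174107539424, 675)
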